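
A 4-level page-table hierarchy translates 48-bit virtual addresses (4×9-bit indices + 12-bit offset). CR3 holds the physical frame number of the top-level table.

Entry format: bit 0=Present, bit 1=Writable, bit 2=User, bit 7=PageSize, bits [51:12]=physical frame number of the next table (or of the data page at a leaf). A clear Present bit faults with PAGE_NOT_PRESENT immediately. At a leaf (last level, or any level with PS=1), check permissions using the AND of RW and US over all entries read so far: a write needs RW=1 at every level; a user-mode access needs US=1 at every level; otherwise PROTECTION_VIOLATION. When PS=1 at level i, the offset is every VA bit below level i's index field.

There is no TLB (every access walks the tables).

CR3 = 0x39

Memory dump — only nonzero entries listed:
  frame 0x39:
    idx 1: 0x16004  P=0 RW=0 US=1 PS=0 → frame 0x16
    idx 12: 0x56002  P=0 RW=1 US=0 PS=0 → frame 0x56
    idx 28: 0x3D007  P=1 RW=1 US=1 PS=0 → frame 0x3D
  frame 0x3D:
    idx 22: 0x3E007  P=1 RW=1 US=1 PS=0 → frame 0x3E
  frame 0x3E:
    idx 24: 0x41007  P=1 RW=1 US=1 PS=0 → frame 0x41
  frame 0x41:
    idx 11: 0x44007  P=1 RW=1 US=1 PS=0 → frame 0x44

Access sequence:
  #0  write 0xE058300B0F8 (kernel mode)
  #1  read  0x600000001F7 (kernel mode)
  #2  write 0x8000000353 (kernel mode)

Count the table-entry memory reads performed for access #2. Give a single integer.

Walk each access:
#0 VA=0xE058300B0F8 (w,kernel):
  lvl0: tbl 0x39, slot 28 ⇒ 0x3D007 (P1/RW1/US1/PS0)
  lvl1: tbl 0x3D, slot 22 ⇒ 0x3E007 (P1/RW1/US1/PS0)
  lvl2: tbl 0x3E, slot 24 ⇒ 0x41007 (P1/RW1/US1/PS0)
  lvl3: tbl 0x41, slot 11 ⇒ 0x44007 (P1/RW1/US1/PS0)
  ⇒ phys 0x440F8  [4 reads]
#1 VA=0x600000001F7 (r,kernel):
  lvl0: tbl 0x39, slot 12 ⇒ 0x56002 (P0/RW1/US0/PS0)
  ⇒ fault: PAGE_NOT_PRESENT  — 1 lookups
#2 VA=0x8000000353 (w,kernel):
  lvl0: tbl 0x39, slot 1 ⇒ 0x16004 (P0/RW0/US1/PS0)
  ⇒ fault: PAGE_NOT_PRESENT  — 1 lookups

Entries read for #2: 1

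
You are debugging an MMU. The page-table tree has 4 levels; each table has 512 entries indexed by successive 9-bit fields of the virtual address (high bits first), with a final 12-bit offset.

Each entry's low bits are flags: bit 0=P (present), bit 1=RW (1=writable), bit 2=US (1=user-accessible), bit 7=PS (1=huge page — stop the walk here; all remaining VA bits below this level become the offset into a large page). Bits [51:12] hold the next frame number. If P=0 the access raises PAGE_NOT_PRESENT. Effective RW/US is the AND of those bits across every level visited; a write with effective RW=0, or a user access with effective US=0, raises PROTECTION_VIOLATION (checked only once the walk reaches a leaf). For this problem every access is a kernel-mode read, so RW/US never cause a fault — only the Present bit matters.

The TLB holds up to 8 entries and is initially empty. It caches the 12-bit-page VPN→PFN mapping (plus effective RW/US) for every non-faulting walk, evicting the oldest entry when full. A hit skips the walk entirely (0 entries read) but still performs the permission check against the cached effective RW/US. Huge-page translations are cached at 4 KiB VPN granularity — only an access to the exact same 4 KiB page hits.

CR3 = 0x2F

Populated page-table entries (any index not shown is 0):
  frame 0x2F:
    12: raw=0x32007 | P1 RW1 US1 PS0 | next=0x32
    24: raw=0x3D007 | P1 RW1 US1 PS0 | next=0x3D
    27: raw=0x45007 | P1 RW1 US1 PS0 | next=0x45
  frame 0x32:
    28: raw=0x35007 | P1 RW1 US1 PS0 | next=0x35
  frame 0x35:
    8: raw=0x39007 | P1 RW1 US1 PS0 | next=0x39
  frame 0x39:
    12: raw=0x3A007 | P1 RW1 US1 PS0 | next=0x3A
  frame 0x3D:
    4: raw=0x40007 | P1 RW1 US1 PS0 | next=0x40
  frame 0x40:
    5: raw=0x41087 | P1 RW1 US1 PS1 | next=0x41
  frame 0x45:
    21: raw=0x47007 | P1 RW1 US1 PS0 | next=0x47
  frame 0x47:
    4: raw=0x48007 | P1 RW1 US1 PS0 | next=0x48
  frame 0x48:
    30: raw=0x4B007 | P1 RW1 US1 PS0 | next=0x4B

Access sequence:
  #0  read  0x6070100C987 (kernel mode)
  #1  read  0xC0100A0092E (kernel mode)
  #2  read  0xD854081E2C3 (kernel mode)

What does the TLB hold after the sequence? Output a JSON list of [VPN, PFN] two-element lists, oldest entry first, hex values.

Per-access translation:
#0 VA=0x6070100C987 (r,kernel):
  lvl0: tbl 0x2F, slot 12 ⇒ 0x32007 (P1/RW1/US1/PS0)
  lvl1: tbl 0x32, slot 28 ⇒ 0x35007 (P1/RW1/US1/PS0)
  lvl2: tbl 0x35, slot 8 ⇒ 0x39007 (P1/RW1/US1/PS0)
  lvl3: tbl 0x39, slot 12 ⇒ 0x3A007 (P1/RW1/US1/PS0)
  → PA=0x3A987  (4 entries read)
#1 VA=0xC0100A0092E (r,kernel):
  lvl0: tbl 0x2F, slot 24 ⇒ 0x3D007 (P1/RW1/US1/PS0)
  lvl1: tbl 0x3D, slot 4 ⇒ 0x40007 (P1/RW1/US1/PS0)
  lvl2: tbl 0x40, slot 5 ⇒ 0x41087 (P1/RW1/US1/PS1)
  → PA=0x4192E (huge @L2)  (3 entries read)
#2 VA=0xD854081E2C3 (r,kernel):
  lvl0: tbl 0x2F, slot 27 ⇒ 0x45007 (P1/RW1/US1/PS0)
  lvl1: tbl 0x45, slot 21 ⇒ 0x47007 (P1/RW1/US1/PS0)
  lvl2: tbl 0x47, slot 4 ⇒ 0x48007 (P1/RW1/US1/PS0)
  lvl3: tbl 0x48, slot 30 ⇒ 0x4B007 (P1/RW1/US1/PS0)
  → PA=0x4B2C3  (4 entries read)

TLB: [["0x6070100C", "0x3A"], ["0xC0100A00", "0x41"], ["0xD854081E", "0x4B"]]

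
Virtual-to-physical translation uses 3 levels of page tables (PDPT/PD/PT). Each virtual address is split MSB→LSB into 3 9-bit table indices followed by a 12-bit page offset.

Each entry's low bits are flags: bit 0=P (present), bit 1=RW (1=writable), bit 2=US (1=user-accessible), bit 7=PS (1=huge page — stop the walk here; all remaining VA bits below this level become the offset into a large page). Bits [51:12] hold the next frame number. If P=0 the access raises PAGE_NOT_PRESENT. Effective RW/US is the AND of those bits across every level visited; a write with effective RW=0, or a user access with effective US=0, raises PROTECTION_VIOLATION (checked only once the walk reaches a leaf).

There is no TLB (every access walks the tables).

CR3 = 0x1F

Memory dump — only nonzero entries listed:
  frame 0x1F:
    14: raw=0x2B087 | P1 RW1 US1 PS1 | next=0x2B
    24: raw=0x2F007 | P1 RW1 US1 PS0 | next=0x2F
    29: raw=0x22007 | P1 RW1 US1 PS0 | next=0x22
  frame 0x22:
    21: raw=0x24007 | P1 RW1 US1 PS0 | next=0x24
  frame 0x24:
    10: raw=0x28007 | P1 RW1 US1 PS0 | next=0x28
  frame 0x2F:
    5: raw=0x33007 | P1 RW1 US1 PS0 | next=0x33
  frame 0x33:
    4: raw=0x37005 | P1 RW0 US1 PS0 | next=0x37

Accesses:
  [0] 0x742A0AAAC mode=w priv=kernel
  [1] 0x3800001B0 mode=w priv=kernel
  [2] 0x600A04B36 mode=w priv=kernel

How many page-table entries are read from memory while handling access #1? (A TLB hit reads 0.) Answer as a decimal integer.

Per-access translation:
#0 VA=0x742A0AAAC (w,kernel):
  lvl0: tbl 0x1F, slot 29 ⇒ 0x22007 (P1/RW1/US1/PS0)
  lvl1: tbl 0x22, slot 21 ⇒ 0x24007 (P1/RW1/US1/PS0)
  lvl2: tbl 0x24, slot 10 ⇒ 0x28007 (P1/RW1/US1/PS0)
  ⇒ phys 0x28AAC  [3 reads]
#1 VA=0x3800001B0 (w,kernel):
  lvl0: tbl 0x1F, slot 14 ⇒ 0x2B087 (P1/RW1/US1/PS1)
  ⇒ phys 0x2B1B0 (huge @L0)  [1 reads]
#2 VA=0x600A04B36 (w,kernel):
  lvl0: tbl 0x1F, slot 24 ⇒ 0x2F007 (P1/RW1/US1/PS0)
  lvl1: tbl 0x2F, slot 5 ⇒ 0x33007 (P1/RW1/US1/PS0)
  lvl2: tbl 0x33, slot 4 ⇒ 0x37005 (P1/RW0/US1/PS0)
  → PROTECTION_VIOLATION  (3 entries read)

Entries read for #1: 1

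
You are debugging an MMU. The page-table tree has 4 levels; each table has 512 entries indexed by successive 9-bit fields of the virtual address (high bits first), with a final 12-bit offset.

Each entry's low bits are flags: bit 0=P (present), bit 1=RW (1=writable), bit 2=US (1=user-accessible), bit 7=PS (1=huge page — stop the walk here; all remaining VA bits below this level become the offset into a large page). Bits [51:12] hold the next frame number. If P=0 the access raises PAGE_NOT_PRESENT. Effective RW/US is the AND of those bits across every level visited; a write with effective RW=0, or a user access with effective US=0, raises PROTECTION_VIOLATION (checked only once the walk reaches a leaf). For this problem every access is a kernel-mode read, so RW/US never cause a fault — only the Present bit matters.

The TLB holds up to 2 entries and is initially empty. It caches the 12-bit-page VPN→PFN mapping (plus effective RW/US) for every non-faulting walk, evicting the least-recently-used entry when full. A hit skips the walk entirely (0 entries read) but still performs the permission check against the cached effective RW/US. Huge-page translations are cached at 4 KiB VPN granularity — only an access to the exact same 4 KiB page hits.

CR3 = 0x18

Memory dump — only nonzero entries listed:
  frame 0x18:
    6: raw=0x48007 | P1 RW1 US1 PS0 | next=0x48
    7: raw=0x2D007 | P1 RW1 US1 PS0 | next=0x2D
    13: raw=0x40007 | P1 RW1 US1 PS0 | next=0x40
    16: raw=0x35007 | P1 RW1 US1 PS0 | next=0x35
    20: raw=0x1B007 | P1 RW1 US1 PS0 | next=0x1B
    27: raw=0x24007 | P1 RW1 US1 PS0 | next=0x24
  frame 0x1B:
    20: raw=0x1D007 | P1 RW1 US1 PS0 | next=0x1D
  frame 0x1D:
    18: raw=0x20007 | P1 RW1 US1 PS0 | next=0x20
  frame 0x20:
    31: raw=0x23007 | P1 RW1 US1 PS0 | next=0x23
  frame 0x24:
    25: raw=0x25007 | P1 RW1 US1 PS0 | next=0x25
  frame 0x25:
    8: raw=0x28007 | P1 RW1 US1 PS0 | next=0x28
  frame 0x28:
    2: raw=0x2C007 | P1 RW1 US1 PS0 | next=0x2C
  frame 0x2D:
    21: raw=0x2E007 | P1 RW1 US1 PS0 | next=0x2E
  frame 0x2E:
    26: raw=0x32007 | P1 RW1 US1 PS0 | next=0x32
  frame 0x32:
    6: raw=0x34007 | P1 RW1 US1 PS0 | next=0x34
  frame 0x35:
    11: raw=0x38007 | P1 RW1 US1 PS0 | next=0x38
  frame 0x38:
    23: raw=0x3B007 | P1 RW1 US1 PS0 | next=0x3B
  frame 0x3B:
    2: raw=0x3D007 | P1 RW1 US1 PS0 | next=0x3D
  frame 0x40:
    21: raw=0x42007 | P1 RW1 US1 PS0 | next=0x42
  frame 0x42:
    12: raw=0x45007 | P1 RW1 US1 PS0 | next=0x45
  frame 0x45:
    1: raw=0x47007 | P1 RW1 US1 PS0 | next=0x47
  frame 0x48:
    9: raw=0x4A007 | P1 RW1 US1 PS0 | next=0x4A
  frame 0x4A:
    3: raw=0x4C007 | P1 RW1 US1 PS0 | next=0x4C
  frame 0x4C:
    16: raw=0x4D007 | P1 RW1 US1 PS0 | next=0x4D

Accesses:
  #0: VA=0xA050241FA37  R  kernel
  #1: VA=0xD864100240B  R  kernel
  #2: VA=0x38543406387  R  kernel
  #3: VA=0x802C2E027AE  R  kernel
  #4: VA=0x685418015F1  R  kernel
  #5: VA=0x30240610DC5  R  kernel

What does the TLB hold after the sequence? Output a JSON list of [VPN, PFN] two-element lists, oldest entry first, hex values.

Per-access translation:
#0 VA=0xA050241FA37 (r,kernel):
  lvl0: tbl 0x18, slot 20 ⇒ 0x1B007 (P1/RW1/US1/PS0)
  lvl1: tbl 0x1B, slot 20 ⇒ 0x1D007 (P1/RW1/US1/PS0)
  lvl2: tbl 0x1D, slot 18 ⇒ 0x20007 (P1/RW1/US1/PS0)
  lvl3: tbl 0x20, slot 31 ⇒ 0x23007 (P1/RW1/US1/PS0)
  ✓ 0x23A37  — 4 lookups
#1 VA=0xD864100240B (r,kernel):
  lvl0: tbl 0x18, slot 27 ⇒ 0x24007 (P1/RW1/US1/PS0)
  lvl1: tbl 0x24, slot 25 ⇒ 0x25007 (P1/RW1/US1/PS0)
  lvl2: tbl 0x25, slot 8 ⇒ 0x28007 (P1/RW1/US1/PS0)
  lvl3: tbl 0x28, slot 2 ⇒ 0x2C007 (P1/RW1/US1/PS0)
  ✓ 0x2C40B  — 4 lookups
#2 VA=0x38543406387 (r,kernel):
  lvl0: tbl 0x18, slot 7 ⇒ 0x2D007 (P1/RW1/US1/PS0)
  lvl1: tbl 0x2D, slot 21 ⇒ 0x2E007 (P1/RW1/US1/PS0)
  lvl2: tbl 0x2E, slot 26 ⇒ 0x32007 (P1/RW1/US1/PS0)
  lvl3: tbl 0x32, slot 6 ⇒ 0x34007 (P1/RW1/US1/PS0)
  ✓ 0x34387  — 4 lookups
#3 VA=0x802C2E027AE (r,kernel):
  lvl0: tbl 0x18, slot 16 ⇒ 0x35007 (P1/RW1/US1/PS0)
  lvl1: tbl 0x35, slot 11 ⇒ 0x38007 (P1/RW1/US1/PS0)
  lvl2: tbl 0x38, slot 23 ⇒ 0x3B007 (P1/RW1/US1/PS0)
  lvl3: tbl 0x3B, slot 2 ⇒ 0x3D007 (P1/RW1/US1/PS0)
  ✓ 0x3D7AE  — 4 lookups
#4 VA=0x685418015F1 (r,kernel):
  lvl0: tbl 0x18, slot 13 ⇒ 0x40007 (P1/RW1/US1/PS0)
  lvl1: tbl 0x40, slot 21 ⇒ 0x42007 (P1/RW1/US1/PS0)
  lvl2: tbl 0x42, slot 12 ⇒ 0x45007 (P1/RW1/US1/PS0)
  lvl3: tbl 0x45, slot 1 ⇒ 0x47007 (P1/RW1/US1/PS0)
  ✓ 0x475F1  — 4 lookups
#5 VA=0x30240610DC5 (r,kernel):
  lvl0: tbl 0x18, slot 6 ⇒ 0x48007 (P1/RW1/US1/PS0)
  lvl1: tbl 0x48, slot 9 ⇒ 0x4A007 (P1/RW1/US1/PS0)
  lvl2: tbl 0x4A, slot 3 ⇒ 0x4C007 (P1/RW1/US1/PS0)
  lvl3: tbl 0x4C, slot 16 ⇒ 0x4D007 (P1/RW1/US1/PS0)
  ✓ 0x4DDC5  — 4 lookups

TLB: [["0x68541801", "0x47"], ["0x30240610", "0x4D"]]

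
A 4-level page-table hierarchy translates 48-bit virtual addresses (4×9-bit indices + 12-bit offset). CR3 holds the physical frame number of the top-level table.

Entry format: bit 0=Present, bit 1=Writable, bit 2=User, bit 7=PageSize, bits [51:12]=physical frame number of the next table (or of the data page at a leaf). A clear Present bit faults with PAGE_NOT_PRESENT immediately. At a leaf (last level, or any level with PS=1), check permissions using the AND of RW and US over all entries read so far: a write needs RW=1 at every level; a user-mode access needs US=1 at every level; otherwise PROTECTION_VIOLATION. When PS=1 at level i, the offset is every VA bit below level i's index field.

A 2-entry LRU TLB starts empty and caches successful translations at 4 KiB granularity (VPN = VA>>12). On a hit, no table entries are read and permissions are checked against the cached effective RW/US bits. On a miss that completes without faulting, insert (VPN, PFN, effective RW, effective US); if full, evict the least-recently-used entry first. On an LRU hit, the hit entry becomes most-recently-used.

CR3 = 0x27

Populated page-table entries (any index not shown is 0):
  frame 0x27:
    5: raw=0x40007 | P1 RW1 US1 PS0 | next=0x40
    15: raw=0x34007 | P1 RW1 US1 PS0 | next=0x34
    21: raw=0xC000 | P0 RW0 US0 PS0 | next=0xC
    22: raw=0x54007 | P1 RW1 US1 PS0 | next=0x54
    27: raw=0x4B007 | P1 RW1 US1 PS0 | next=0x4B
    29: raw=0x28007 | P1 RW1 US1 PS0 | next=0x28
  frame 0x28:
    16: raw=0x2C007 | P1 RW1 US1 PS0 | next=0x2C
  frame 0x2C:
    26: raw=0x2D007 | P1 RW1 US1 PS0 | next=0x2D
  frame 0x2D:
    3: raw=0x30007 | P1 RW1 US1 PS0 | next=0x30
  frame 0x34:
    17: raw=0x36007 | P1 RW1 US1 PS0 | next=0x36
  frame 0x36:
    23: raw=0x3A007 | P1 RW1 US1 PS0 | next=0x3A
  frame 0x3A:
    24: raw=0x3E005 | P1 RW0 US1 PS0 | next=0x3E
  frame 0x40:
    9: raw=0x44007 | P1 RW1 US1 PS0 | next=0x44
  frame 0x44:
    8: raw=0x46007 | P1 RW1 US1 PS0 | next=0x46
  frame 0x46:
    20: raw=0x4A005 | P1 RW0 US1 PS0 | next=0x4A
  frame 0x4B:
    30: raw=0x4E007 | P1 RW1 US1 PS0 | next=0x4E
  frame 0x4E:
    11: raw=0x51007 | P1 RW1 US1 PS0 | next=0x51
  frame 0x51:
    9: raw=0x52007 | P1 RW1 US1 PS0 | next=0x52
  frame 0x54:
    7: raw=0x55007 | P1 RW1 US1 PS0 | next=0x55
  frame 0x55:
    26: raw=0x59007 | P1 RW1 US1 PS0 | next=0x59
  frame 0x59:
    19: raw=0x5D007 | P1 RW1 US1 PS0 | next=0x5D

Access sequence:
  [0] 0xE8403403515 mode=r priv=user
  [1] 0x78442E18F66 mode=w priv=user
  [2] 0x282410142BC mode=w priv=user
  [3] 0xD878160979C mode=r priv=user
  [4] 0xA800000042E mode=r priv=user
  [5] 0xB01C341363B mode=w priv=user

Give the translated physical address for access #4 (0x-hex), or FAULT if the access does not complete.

Per-access translation:
#0 VA=0xE8403403515 (r,user):
  lvl0: tbl 0x27, slot 29 ⇒ 0x28007 (P1/RW1/US1/PS0)
  lvl1: tbl 0x28, slot 16 ⇒ 0x2C007 (P1/RW1/US1/PS0)
  lvl2: tbl 0x2C, slot 26 ⇒ 0x2D007 (P1/RW1/US1/PS0)
  lvl3: tbl 0x2D, slot 3 ⇒ 0x30007 (P1/RW1/US1/PS0)
  ⇒ phys 0x30515  [4 reads]
#1 VA=0x78442E18F66 (w,user):
  lvl0: tbl 0x27, slot 15 ⇒ 0x34007 (P1/RW1/US1/PS0)
  lvl1: tbl 0x34, slot 17 ⇒ 0x36007 (P1/RW1/US1/PS0)
  lvl2: tbl 0x36, slot 23 ⇒ 0x3A007 (P1/RW1/US1/PS0)
  lvl3: tbl 0x3A, slot 24 ⇒ 0x3E005 (P1/RW0/US1/PS0)
  → PROTECTION_VIOLATION  (4 entries read)
#2 VA=0x282410142BC (w,user):
  lvl0: tbl 0x27, slot 5 ⇒ 0x40007 (P1/RW1/US1/PS0)
  lvl1: tbl 0x40, slot 9 ⇒ 0x44007 (P1/RW1/US1/PS0)
  lvl2: tbl 0x44, slot 8 ⇒ 0x46007 (P1/RW1/US1/PS0)
  lvl3: tbl 0x46, slot 20 ⇒ 0x4A005 (P1/RW0/US1/PS0)
  → PROTECTION_VIOLATION  (4 entries read)
#3 VA=0xD878160979C (r,user):
  lvl0: tbl 0x27, slot 27 ⇒ 0x4B007 (P1/RW1/US1/PS0)
  lvl1: tbl 0x4B, slot 30 ⇒ 0x4E007 (P1/RW1/US1/PS0)
  lvl2: tbl 0x4E, slot 11 ⇒ 0x51007 (P1/RW1/US1/PS0)
  lvl3: tbl 0x51, slot 9 ⇒ 0x52007 (P1/RW1/US1/PS0)
  ⇒ phys 0x5279C  [4 reads]
#4 VA=0xA800000042E (r,user):
  lvl0: tbl 0x27, slot 21 ⇒ 0xC000 (P0/RW0/US0/PS0)
  → PAGE_NOT_PRESENT  (1 entries read)
#5 VA=0xB01C341363B (w,user):
  lvl0: tbl 0x27, slot 22 ⇒ 0x54007 (P1/RW1/US1/PS0)
  lvl1: tbl 0x54, slot 7 ⇒ 0x55007 (P1/RW1/US1/PS0)
  lvl2: tbl 0x55, slot 26 ⇒ 0x59007 (P1/RW1/US1/PS0)
  lvl3: tbl 0x59, slot 19 ⇒ 0x5D007 (P1/RW1/US1/PS0)
  ⇒ phys 0x5D63B  [4 reads]

Access #4 PA: FAULT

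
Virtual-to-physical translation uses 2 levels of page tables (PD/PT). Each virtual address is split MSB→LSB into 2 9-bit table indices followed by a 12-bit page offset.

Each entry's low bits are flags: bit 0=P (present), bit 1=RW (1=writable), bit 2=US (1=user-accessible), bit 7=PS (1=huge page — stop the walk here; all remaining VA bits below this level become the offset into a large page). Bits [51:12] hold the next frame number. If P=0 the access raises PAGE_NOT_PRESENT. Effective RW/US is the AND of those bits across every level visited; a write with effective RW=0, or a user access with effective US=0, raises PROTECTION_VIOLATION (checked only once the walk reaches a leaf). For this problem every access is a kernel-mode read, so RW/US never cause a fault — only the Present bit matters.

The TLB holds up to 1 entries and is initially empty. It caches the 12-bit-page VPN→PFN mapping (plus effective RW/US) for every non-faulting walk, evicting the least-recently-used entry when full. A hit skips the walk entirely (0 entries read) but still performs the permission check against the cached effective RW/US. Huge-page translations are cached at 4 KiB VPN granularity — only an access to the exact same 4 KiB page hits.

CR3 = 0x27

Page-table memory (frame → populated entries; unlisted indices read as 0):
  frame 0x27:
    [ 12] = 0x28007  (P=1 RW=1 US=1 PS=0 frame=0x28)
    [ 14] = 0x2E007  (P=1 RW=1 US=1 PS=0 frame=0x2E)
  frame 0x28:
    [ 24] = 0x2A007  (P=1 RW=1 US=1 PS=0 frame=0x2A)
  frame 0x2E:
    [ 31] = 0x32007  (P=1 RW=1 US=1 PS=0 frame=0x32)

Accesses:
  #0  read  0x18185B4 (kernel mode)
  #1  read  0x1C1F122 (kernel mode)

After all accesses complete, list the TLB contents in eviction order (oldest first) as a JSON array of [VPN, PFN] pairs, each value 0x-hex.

Trace:
#0 VA=0x18185B4 (r,kernel):
  [0] read 0x27 idx=12: raw=0x28007 flags P=1 W=1 U=1 S=0
  [1] read 0x28 idx=24: raw=0x2A007 flags P=1 W=1 U=1 S=0
  ⇒ phys 0x2A5B4  [2 reads]
#1 VA=0x1C1F122 (r,kernel):
  [0] read 0x27 idx=14: raw=0x2E007 flags P=1 W=1 U=1 S=0
  [1] read 0x2E idx=31: raw=0x32007 flags P=1 W=1 U=1 S=0
  ⇒ phys 0x32122  [2 reads]

TLB: [["0x1C1F", "0x32"]]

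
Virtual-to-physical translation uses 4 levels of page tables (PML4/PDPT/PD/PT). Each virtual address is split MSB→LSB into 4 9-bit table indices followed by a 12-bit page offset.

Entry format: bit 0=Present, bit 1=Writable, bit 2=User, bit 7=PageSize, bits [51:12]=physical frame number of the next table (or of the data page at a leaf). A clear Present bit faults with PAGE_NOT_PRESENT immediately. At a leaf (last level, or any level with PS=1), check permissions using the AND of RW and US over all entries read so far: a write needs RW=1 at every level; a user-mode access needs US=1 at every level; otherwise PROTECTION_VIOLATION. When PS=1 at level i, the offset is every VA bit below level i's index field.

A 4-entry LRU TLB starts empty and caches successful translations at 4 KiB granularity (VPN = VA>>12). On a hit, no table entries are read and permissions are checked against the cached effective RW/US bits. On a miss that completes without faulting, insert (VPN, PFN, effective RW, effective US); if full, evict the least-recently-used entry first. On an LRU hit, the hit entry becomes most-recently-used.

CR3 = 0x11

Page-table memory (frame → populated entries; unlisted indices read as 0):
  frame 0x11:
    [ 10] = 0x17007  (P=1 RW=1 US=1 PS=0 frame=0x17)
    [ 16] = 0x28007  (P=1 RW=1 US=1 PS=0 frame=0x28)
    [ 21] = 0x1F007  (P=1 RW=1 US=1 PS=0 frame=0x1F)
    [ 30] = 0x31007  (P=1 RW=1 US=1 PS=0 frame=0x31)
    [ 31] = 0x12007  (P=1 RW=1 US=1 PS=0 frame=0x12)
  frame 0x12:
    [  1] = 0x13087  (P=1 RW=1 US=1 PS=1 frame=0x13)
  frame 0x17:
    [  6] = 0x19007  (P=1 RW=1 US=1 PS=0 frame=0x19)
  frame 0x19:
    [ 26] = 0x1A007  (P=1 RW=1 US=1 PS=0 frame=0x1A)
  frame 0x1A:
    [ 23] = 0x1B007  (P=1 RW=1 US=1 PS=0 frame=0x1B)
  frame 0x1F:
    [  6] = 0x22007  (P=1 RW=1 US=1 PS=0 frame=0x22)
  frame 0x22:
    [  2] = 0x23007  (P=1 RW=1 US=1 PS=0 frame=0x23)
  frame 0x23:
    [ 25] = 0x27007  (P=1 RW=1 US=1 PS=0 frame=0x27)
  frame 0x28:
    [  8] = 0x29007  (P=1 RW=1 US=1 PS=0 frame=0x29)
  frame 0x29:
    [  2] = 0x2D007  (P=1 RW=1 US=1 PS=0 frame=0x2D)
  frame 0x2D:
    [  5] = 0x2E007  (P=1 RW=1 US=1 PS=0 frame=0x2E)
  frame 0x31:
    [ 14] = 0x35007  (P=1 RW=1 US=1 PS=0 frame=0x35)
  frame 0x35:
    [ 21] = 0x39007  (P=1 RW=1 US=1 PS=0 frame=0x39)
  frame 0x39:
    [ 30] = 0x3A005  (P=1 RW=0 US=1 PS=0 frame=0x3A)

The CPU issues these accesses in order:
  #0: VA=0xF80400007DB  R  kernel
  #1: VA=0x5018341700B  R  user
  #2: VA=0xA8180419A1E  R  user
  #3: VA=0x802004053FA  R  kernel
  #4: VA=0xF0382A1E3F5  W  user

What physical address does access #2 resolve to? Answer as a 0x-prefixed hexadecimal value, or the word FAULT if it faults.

Walk each access:
#0 VA=0xF80400007DB (r,kernel):
  L0: frame=0x11 idx=31 entry=0x12007 [P=1 RW=1 US=1 PS=0]
  L1: frame=0x12 idx=1 entry=0x13087 [P=1 RW=1 US=1 PS=1]
  ✓ 0x137DB (huge @L1)  — 2 lookups
#1 VA=0x5018341700B (r,user):
  L0: frame=0x11 idx=10 entry=0x17007 [P=1 RW=1 US=1 PS=0]
  L1: frame=0x17 idx=6 entry=0x19007 [P=1 RW=1 US=1 PS=0]
  L2: frame=0x19 idx=26 entry=0x1A007 [P=1 RW=1 US=1 PS=0]
  L3: frame=0x1A idx=23 entry=0x1B007 [P=1 RW=1 US=1 PS=0]
  ✓ 0x1B00B  — 4 lookups
#2 VA=0xA8180419A1E (r,user):
  L0: frame=0x11 idx=21 entry=0x1F007 [P=1 RW=1 US=1 PS=0]
  L1: frame=0x1F idx=6 entry=0x22007 [P=1 RW=1 US=1 PS=0]
  L2: frame=0x22 idx=2 entry=0x23007 [P=1 RW=1 US=1 PS=0]
  L3: frame=0x23 idx=25 entry=0x27007 [P=1 RW=1 US=1 PS=0]
  ✓ 0x27A1E  — 4 lookups
#3 VA=0x802004053FA (r,kernel):
  L0: frame=0x11 idx=16 entry=0x28007 [P=1 RW=1 US=1 PS=0]
  L1: frame=0x28 idx=8 entry=0x29007 [P=1 RW=1 US=1 PS=0]
  L2: frame=0x29 idx=2 entry=0x2D007 [P=1 RW=1 US=1 PS=0]
  L3: frame=0x2D idx=5 entry=0x2E007 [P=1 RW=1 US=1 PS=0]
  ✓ 0x2E3FA  — 4 lookups
#4 VA=0xF0382A1E3F5 (w,user):
  L0: frame=0x11 idx=30 entry=0x31007 [P=1 RW=1 US=1 PS=0]
  L1: frame=0x31 idx=14 entry=0x35007 [P=1 RW=1 US=1 PS=0]
  L2: frame=0x35 idx=21 entry=0x39007 [P=1 RW=1 US=1 PS=0]
  L3: frame=0x39 idx=30 entry=0x3A005 [P=1 RW=0 US=1 PS=0]
  ✗ PROTECTION_VIOLATION  [4 reads]

Access #2 PA: 0x27A1E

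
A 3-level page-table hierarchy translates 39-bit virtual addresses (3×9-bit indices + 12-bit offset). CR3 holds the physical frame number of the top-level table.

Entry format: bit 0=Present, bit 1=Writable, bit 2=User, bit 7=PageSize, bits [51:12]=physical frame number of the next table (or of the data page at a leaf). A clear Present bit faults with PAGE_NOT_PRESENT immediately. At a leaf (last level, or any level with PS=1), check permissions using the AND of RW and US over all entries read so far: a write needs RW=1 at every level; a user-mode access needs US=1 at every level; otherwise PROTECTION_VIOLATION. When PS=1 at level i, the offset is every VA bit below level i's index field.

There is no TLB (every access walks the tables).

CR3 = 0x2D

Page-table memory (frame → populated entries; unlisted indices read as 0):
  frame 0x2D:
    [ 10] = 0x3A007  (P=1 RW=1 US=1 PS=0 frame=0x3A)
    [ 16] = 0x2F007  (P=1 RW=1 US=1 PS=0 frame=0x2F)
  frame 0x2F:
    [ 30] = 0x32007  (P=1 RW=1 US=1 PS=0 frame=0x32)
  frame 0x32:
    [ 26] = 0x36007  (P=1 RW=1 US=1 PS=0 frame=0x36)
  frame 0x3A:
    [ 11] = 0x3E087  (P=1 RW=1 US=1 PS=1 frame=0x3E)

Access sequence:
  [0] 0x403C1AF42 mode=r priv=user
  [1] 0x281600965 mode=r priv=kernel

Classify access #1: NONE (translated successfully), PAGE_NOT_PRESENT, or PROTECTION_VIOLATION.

Trace:
#0 VA=0x403C1AF42 (r,user):
  lvl0: tbl 0x2D, slot 16 ⇒ 0x2F007 (P1/RW1/US1/PS0)
  lvl1: tbl 0x2F, slot 30 ⇒ 0x32007 (P1/RW1/US1/PS0)
  lvl2: tbl 0x32, slot 26 ⇒ 0x36007 (P1/RW1/US1/PS0)
  ✓ 0x36F42  — 3 lookups
#1 VA=0x281600965 (r,kernel):
  lvl0: tbl 0x2D, slot 10 ⇒ 0x3A007 (P1/RW1/US1/PS0)
  lvl1: tbl 0x3A, slot 11 ⇒ 0x3E087 (P1/RW1/US1/PS1)
  ✓ 0x3E965 (huge @L1)  — 2 lookups

Access #1 fault: NONE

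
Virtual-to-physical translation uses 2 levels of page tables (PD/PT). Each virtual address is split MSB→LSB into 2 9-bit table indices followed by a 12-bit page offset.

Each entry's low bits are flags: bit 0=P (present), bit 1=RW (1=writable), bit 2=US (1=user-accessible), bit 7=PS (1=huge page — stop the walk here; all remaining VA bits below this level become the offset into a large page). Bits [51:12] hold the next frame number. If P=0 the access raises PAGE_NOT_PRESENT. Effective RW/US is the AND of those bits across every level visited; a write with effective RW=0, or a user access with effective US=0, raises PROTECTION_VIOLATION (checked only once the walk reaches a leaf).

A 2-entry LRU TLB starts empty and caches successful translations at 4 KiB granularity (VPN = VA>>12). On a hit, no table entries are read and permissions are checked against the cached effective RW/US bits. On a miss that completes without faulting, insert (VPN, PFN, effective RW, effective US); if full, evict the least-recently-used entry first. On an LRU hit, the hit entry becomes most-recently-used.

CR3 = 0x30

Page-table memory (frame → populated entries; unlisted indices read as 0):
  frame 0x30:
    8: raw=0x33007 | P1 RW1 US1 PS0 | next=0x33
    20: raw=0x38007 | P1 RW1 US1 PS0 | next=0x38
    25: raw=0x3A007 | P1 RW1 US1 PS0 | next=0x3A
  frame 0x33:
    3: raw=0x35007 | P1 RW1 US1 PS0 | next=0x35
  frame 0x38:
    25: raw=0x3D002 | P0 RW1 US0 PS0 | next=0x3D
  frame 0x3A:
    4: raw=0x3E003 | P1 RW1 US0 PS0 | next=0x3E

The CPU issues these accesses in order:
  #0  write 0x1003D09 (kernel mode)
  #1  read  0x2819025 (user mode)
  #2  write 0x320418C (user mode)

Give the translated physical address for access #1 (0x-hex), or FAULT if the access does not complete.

Walk each access:
#0 VA=0x1003D09 (w,kernel):
  lvl0: tbl 0x30, slot 8 ⇒ 0x33007 (P1/RW1/US1/PS0)
  lvl1: tbl 0x33, slot 3 ⇒ 0x35007 (P1/RW1/US1/PS0)
  → PA=0x35D09  (2 entries read)
#1 VA=0x2819025 (r,user):
  lvl0: tbl 0x30, slot 20 ⇒ 0x38007 (P1/RW1/US1/PS0)
  lvl1: tbl 0x38, slot 25 ⇒ 0x3D002 (P0/RW1/US0/PS0)
  ✗ PAGE_NOT_PRESENT  [2 reads]
#2 VA=0x320418C (w,user):
  lvl0: tbl 0x30, slot 25 ⇒ 0x3A007 (P1/RW1/US1/PS0)
  lvl1: tbl 0x3A, slot 4 ⇒ 0x3E003 (P1/RW1/US0/PS0)
  ✗ PROTECTION_VIOLATION  [2 reads]

Access #1 PA: FAULT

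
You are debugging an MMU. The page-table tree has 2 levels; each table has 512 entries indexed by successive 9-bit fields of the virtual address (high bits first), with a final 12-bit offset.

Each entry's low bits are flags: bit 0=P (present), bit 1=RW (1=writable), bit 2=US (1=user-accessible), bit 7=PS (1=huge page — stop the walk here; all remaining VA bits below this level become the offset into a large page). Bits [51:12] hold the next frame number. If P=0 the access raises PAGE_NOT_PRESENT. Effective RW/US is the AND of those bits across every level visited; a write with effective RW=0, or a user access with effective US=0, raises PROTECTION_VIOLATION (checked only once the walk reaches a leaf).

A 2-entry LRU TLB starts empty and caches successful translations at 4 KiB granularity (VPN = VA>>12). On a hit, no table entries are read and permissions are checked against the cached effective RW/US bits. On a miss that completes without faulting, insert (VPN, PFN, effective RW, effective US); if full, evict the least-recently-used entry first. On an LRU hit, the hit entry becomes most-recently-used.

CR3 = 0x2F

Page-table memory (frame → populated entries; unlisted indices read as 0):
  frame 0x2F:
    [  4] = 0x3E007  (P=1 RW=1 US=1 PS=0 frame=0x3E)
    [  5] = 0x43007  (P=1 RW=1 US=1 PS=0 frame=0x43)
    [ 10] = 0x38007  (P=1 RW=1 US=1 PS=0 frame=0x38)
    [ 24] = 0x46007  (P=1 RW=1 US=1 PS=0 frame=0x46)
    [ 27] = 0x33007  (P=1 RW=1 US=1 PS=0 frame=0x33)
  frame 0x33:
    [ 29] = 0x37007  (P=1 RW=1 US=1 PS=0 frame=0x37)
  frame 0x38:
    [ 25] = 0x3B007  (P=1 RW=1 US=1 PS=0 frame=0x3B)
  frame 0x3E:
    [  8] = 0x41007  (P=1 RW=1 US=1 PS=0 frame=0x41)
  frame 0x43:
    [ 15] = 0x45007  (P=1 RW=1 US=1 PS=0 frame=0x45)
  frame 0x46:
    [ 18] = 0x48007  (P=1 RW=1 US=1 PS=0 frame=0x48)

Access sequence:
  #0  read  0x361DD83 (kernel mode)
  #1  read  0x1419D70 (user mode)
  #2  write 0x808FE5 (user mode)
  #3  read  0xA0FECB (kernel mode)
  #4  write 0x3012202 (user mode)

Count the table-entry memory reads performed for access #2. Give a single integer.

Per-access translation:
#0 VA=0x361DD83 (r,kernel):
  L0 @0x2F[27] → 0x33007  P=1,RW=1,US=1,PS=0
  L1 @0x33[29] → 0x37007  P=1,RW=1,US=1,PS=0
  → PA=0x37D83  (2 entries read)
#1 VA=0x1419D70 (r,user):
  L0 @0x2F[10] → 0x38007  P=1,RW=1,US=1,PS=0
  L1 @0x38[25] → 0x3B007  P=1,RW=1,US=1,PS=0
  → PA=0x3BD70  (2 entries read)
#2 VA=0x808FE5 (w,user):
  L0 @0x2F[4] → 0x3E007  P=1,RW=1,US=1,PS=0
  L1 @0x3E[8] → 0x41007  P=1,RW=1,US=1,PS=0
  → PA=0x41FE5  (2 entries read)
#3 VA=0xA0FECB (r,kernel):
  L0 @0x2F[5] → 0x43007  P=1,RW=1,US=1,PS=0
  L1 @0x43[15] → 0x45007  P=1,RW=1,US=1,PS=0
  → PA=0x45ECB  (2 entries read)
#4 VA=0x3012202 (w,user):
  L0 @0x2F[24] → 0x46007  P=1,RW=1,US=1,PS=0
  L1 @0x46[18] → 0x48007  P=1,RW=1,US=1,PS=0
  → PA=0x48202  (2 entries read)

Entries read for #2: 2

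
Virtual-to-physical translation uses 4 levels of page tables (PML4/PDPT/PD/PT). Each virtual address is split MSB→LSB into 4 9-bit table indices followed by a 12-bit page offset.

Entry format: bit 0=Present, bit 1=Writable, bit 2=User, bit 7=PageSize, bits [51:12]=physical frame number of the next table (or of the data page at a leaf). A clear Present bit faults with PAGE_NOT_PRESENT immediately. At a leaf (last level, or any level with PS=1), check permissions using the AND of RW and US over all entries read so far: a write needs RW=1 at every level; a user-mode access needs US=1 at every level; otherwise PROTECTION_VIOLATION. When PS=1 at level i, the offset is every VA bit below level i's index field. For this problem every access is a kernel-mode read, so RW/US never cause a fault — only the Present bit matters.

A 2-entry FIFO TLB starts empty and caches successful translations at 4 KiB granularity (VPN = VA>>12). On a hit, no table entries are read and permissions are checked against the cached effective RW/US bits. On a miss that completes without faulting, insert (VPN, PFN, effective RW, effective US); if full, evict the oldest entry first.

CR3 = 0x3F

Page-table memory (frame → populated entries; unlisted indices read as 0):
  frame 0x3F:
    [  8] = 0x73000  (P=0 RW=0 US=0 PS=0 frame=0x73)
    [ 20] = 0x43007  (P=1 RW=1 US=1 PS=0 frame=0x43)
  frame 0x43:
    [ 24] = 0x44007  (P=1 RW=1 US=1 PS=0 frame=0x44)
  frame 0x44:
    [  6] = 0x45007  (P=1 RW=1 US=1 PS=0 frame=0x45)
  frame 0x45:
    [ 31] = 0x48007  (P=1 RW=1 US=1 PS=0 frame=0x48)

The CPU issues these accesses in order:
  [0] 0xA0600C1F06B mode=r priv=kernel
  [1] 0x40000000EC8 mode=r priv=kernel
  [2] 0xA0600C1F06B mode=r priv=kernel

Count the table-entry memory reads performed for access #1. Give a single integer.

Walk each access:
#0 VA=0xA0600C1F06B (r,kernel):
  lvl0: tbl 0x3F, slot 20 ⇒ 0x43007 (P1/RW1/US1/PS0)
  lvl1: tbl 0x43, slot 24 ⇒ 0x44007 (P1/RW1/US1/PS0)
  lvl2: tbl 0x44, slot 6 ⇒ 0x45007 (P1/RW1/US1/PS0)
  lvl3: tbl 0x45, slot 31 ⇒ 0x48007 (P1/RW1/US1/PS0)
  ✓ 0x4806B  — 4 lookups
#1 VA=0x40000000EC8 (r,kernel):
  lvl0: tbl 0x3F, slot 8 ⇒ 0x73000 (P0/RW0/US0/PS0)
  → PAGE_NOT_PRESENT  (1 entries read)
#2 VA=0xA0600C1F06B (r,kernel):
  TLB hit vpn=0xA0600C1F → PA=0x4806B

Entries read for #1: 1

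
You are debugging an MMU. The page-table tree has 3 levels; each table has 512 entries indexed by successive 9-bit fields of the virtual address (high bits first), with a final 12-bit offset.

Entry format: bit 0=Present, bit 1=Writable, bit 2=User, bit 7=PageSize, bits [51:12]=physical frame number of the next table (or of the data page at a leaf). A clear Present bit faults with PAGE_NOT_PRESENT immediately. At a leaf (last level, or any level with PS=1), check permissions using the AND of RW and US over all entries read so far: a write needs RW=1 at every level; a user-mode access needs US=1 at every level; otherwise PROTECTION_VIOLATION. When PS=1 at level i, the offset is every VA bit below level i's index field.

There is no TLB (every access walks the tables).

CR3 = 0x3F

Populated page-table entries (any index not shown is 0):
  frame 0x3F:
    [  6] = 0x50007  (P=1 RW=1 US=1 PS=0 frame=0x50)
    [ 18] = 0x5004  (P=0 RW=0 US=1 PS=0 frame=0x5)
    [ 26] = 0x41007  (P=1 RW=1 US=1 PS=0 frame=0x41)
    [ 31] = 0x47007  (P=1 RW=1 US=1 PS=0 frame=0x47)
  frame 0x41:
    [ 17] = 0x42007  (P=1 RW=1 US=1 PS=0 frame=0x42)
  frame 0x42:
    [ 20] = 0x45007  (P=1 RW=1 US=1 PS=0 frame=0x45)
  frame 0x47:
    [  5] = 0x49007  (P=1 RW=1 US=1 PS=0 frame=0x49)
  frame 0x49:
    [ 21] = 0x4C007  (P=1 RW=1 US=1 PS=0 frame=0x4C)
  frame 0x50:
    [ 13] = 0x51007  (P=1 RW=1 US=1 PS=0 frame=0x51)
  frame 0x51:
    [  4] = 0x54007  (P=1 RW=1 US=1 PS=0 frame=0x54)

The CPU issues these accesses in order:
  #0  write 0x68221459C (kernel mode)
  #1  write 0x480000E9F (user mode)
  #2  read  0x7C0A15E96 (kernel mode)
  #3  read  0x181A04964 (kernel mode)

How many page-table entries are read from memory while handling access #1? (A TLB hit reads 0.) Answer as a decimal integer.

Trace:
#0 VA=0x68221459C (w,kernel):
  L0: frame=0x3F idx=26 entry=0x41007 [P=1 RW=1 US=1 PS=0]
  L1: frame=0x41 idx=17 entry=0x42007 [P=1 RW=1 US=1 PS=0]
  L2: frame=0x42 idx=20 entry=0x45007 [P=1 RW=1 US=1 PS=0]
  ⇒ phys 0x4559C  [3 reads]
#1 VA=0x480000E9F (w,user):
  L0: frame=0x3F idx=18 entry=0x5004 [P=0 RW=0 US=1 PS=0]
  ✗ PAGE_NOT_PRESENT  [1 reads]
#2 VA=0x7C0A15E96 (r,kernel):
  L0: frame=0x3F idx=31 entry=0x47007 [P=1 RW=1 US=1 PS=0]
  L1: frame=0x47 idx=5 entry=0x49007 [P=1 RW=1 US=1 PS=0]
  L2: frame=0x49 idx=21 entry=0x4C007 [P=1 RW=1 US=1 PS=0]
  ⇒ phys 0x4CE96  [3 reads]
#3 VA=0x181A04964 (r,kernel):
  L0: frame=0x3F idx=6 entry=0x50007 [P=1 RW=1 US=1 PS=0]
  L1: frame=0x50 idx=13 entry=0x51007 [P=1 RW=1 US=1 PS=0]
  L2: frame=0x51 idx=4 entry=0x54007 [P=1 RW=1 US=1 PS=0]
  ⇒ phys 0x54964  [3 reads]

Entries read for #1: 1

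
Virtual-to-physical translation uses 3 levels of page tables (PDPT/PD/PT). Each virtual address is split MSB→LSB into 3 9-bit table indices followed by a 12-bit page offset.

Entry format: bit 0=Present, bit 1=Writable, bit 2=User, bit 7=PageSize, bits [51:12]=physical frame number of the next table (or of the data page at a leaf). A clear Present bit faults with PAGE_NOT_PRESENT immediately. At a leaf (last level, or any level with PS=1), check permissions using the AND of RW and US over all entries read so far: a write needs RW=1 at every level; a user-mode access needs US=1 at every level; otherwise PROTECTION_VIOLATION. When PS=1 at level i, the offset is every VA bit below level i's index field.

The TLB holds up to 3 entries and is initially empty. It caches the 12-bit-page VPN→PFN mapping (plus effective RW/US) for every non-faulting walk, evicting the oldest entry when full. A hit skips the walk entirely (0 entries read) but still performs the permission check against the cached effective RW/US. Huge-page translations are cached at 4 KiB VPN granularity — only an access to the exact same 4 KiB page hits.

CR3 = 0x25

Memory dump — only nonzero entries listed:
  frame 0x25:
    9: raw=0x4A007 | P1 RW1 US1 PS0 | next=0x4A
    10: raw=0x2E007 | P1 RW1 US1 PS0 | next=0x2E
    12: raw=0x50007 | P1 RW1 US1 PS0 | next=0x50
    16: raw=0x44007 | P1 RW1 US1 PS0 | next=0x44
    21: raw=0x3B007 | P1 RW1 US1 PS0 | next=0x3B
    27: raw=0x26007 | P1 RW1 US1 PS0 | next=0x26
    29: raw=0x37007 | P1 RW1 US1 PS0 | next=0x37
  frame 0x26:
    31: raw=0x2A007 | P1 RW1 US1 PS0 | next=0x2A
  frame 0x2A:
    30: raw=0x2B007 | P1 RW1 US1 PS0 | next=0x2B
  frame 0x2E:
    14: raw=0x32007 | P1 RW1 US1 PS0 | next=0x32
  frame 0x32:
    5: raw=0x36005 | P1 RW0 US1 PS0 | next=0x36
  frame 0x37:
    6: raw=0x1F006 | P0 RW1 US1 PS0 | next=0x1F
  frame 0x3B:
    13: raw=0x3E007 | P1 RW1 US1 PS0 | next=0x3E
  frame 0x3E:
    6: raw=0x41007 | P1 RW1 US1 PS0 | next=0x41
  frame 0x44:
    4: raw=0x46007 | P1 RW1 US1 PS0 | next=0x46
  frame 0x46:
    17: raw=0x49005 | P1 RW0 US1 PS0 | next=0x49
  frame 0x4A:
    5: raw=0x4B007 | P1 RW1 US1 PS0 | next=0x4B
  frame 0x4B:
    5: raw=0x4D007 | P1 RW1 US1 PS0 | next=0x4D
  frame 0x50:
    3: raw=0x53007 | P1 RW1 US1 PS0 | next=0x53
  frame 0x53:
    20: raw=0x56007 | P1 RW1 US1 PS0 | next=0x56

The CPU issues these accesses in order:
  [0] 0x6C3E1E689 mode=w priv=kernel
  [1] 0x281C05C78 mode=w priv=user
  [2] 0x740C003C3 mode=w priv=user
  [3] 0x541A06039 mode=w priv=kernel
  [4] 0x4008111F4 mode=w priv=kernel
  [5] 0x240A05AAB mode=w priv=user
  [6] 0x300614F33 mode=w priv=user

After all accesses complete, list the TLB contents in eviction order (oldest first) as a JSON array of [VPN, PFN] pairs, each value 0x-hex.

Walk each access:
#0 VA=0x6C3E1E689 (w,kernel):
  [0] read 0x25 idx=27: raw=0x26007 flags P=1 W=1 U=1 S=0
  [1] read 0x26 idx=31: raw=0x2A007 flags P=1 W=1 U=1 S=0
  [2] read 0x2A idx=30: raw=0x2B007 flags P=1 W=1 U=1 S=0
  → PA=0x2B689  (3 entries read)
#1 VA=0x281C05C78 (w,user):
  [0] read 0x25 idx=10: raw=0x2E007 flags P=1 W=1 U=1 S=0
  [1] read 0x2E idx=14: raw=0x32007 flags P=1 W=1 U=1 S=0
  [2] read 0x32 idx=5: raw=0x36005 flags P=1 W=0 U=1 S=0
  ✗ PROTECTION_VIOLATION  [3 reads]
#2 VA=0x740C003C3 (w,user):
  [0] read 0x25 idx=29: raw=0x37007 flags P=1 W=1 U=1 S=0
  [1] read 0x37 idx=6: raw=0x1F006 flags P=0 W=1 U=1 S=0
  ✗ PAGE_NOT_PRESENT  [2 reads]
#3 VA=0x541A06039 (w,kernel):
  [0] read 0x25 idx=21: raw=0x3B007 flags P=1 W=1 U=1 S=0
  [1] read 0x3B idx=13: raw=0x3E007 flags P=1 W=1 U=1 S=0
  [2] read 0x3E idx=6: raw=0x41007 flags P=1 W=1 U=1 S=0
  → PA=0x41039  (3 entries read)
#4 VA=0x4008111F4 (w,kernel):
  [0] read 0x25 idx=16: raw=0x44007 flags P=1 W=1 U=1 S=0
  [1] read 0x44 idx=4: raw=0x46007 flags P=1 W=1 U=1 S=0
  [2] read 0x46 idx=17: raw=0x49005 flags P=1 W=0 U=1 S=0
  ✗ PROTECTION_VIOLATION  [3 reads]
#5 VA=0x240A05AAB (w,user):
  [0] read 0x25 idx=9: raw=0x4A007 flags P=1 W=1 U=1 S=0
  [1] read 0x4A idx=5: raw=0x4B007 flags P=1 W=1 U=1 S=0
  [2] read 0x4B idx=5: raw=0x4D007 flags P=1 W=1 U=1 S=0
  → PA=0x4DAAB  (3 entries read)
#6 VA=0x300614F33 (w,user):
  [0] read 0x25 idx=12: raw=0x50007 flags P=1 W=1 U=1 S=0
  [1] read 0x50 idx=3: raw=0x53007 flags P=1 W=1 U=1 S=0
  [2] read 0x53 idx=20: raw=0x56007 flags P=1 W=1 U=1 S=0
  → PA=0x56F33  (3 entries read)

TLB: [["0x541A06", "0x41"], ["0x240A05", "0x4D"], ["0x300614", "0x56"]]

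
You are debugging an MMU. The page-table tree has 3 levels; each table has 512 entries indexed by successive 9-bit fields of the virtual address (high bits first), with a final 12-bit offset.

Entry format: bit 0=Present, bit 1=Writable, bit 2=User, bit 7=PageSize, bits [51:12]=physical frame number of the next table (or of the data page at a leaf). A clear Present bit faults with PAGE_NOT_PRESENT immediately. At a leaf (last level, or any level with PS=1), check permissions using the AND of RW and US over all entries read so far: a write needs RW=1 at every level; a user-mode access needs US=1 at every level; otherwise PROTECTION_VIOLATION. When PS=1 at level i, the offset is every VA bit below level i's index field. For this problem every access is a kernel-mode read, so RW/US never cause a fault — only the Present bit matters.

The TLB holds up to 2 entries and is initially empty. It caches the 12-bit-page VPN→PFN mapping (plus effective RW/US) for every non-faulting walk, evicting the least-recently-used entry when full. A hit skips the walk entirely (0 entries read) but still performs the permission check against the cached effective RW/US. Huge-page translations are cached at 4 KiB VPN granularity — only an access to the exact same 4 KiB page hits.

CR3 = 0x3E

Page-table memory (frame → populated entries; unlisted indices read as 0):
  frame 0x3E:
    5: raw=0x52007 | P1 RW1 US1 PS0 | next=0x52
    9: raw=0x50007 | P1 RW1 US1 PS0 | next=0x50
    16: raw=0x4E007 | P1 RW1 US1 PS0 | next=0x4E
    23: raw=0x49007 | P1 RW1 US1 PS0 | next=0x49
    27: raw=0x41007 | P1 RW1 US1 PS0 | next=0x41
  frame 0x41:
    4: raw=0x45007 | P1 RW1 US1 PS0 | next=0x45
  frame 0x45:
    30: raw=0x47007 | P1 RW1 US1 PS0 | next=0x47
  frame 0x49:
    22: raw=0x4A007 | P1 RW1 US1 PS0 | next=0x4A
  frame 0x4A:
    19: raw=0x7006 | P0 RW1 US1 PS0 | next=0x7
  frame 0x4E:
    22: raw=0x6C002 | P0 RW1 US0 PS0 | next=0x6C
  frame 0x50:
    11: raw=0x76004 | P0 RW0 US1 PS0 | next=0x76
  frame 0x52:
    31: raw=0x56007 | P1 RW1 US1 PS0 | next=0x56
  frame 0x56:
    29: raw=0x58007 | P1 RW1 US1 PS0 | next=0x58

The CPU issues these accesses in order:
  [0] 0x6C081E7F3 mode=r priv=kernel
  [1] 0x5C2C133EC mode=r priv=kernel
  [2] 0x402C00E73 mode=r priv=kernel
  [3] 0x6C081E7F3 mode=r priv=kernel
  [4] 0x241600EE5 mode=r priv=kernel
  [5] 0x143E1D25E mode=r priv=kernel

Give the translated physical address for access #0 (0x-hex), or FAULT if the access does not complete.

Trace:
#0 VA=0x6C081E7F3 (r,kernel):
  [0] read 0x3E idx=27: raw=0x41007 flags P=1 W=1 U=1 S=0
  [1] read 0x41 idx=4: raw=0x45007 flags P=1 W=1 U=1 S=0
  [2] read 0x45 idx=30: raw=0x47007 flags P=1 W=1 U=1 S=0
  → PA=0x477F3  (3 entries read)
#1 VA=0x5C2C133EC (r,kernel):
  [0] read 0x3E idx=23: raw=0x49007 flags P=1 W=1 U=1 S=0
  [1] read 0x49 idx=22: raw=0x4A007 flags P=1 W=1 U=1 S=0
  [2] read 0x4A idx=19: raw=0x7006 flags P=0 W=1 U=1 S=0
  ⇒ fault: PAGE_NOT_PRESENT  — 3 lookups
#2 VA=0x402C00E73 (r,kernel):
  [0] read 0x3E idx=16: raw=0x4E007 flags P=1 W=1 U=1 S=0
  [1] read 0x4E idx=22: raw=0x6C002 flags P=0 W=1 U=0 S=0
  ⇒ fault: PAGE_NOT_PRESENT  — 2 lookups
#3 VA=0x6C081E7F3 (r,kernel):
  TLB hit vpn=0x6C081E → PA=0x477F3
#4 VA=0x241600EE5 (r,kernel):
  [0] read 0x3E idx=9: raw=0x50007 flags P=1 W=1 U=1 S=0
  [1] read 0x50 idx=11: raw=0x76004 flags P=0 W=0 U=1 S=0
  ⇒ fault: PAGE_NOT_PRESENT  — 2 lookups
#5 VA=0x143E1D25E (r,kernel):
  [0] read 0x3E idx=5: raw=0x52007 flags P=1 W=1 U=1 S=0
  [1] read 0x52 idx=31: raw=0x56007 flags P=1 W=1 U=1 S=0
  [2] read 0x56 idx=29: raw=0x58007 flags P=1 W=1 U=1 S=0
  → PA=0x5825E  (3 entries read)

Access #0 PA: 0x477F3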